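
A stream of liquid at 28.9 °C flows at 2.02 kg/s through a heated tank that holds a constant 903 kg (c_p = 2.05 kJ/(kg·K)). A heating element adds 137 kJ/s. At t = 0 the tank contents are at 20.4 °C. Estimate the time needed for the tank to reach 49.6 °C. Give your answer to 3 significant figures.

Heat balance on the well-mixed liquid: M c_p dT/dt = ṁ c_p (T_in − T) + 137.
τ = M/ṁ = 447.03 s; T_ss = T_in + Q̇/(ṁ c_p) = 61.984 °C.
T(t) = T_ss + (T₀ − T_ss) e^(−t/τ). Set T = 49.6:
e^(−t/τ) = (49.6 − 61.984)/(20.4 − 61.984) = 0.29780
t = −447.03 · ln(0.29780) = 541.50 s.

541 s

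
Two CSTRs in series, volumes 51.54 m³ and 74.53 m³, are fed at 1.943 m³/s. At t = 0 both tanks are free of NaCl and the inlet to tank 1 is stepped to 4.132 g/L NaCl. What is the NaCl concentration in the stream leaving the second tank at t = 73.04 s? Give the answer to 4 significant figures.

Species balance on tank i: dCᵢ/dt = (Cᵢ₋₁ − Cᵢ)/τᵢ with τᵢ = Vᵢ/Q.
τ₁ = 51.54/1.943 = 26.5260 s; τ₂ = 74.53/1.943 = 38.3582 s.
Tank 1: C₁ = C_in(1 − e^(−t/τ₁)). Tank 2 (τ₁ ≠ τ₂): C₂ = C_in[1 − (τ₁ e^(−t/τ₁) − τ₂ e^(−t/τ₂))/(τ₁ − τ₂)].
At t = 73.04: e^(−t/τ₁) = 0.0637029, e^(−t/τ₂) = 0.148948.
C₂ = 4.132·[1 − (26.5260·0.0637029 − 38.3582·0.148948)/(-11.8322)] = 4.132·0.659945 = 2.72689 g/L.

2.727 g/L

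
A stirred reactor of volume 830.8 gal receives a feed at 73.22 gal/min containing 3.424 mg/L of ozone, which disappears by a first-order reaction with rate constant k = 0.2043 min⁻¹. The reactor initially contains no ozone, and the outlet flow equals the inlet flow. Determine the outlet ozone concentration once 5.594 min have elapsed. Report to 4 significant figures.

Accumulation = in − out − consumed: V dC/dt = Q C_in − Q C − k V C.
dC/dt = (Q/V) C_in − (Q/V + k) C; effective rate a = Q/V + k = 0.0881319 + 0.2043 = 0.292432 min⁻¹.
C_ss = Q C_in/(Q + kV) = 1.03191 mg/L; C(t) = C_ss + (C₀ − C_ss) e^(−a t).
C(5.594) = 1.03191 + (-1.03191)·e^(−0.292432·5.594) = 1.03191 + (-1.03191)·0.194784 = 0.830911 mg/L.

0.8309 mg/L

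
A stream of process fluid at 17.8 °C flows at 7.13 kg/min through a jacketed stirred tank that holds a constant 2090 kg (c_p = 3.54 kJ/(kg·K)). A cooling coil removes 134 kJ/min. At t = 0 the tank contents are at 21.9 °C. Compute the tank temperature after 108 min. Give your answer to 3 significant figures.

19.0 °C

M c_p dT/dt = ṁ c_p (T_in − T) − Q̇.
τ = M/ṁ = 293.13 min; T_ss = T_in − Q̇/(ṁ c_p) = 17.8 − 134/(7.13·3.54) = 12.491 °C.
This is linear first-order; T(t) = T_ss + (T₀ − T_ss) e^(−t/τ).
T(108) = 12.491 + (9.4090)·e^(−108/293.13) = 12.491 + (9.4090)·0.69181 = 19.000 °C.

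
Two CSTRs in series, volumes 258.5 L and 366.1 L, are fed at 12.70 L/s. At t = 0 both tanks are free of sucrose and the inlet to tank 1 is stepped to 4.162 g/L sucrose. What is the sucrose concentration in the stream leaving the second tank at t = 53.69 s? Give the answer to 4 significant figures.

2.678 g/L

Species balance on tank i: dCᵢ/dt = (Cᵢ₋₁ − Cᵢ)/τᵢ with τᵢ = Vᵢ/Q.
τ₁ = 258.5/12.70 = 20.3543 s; τ₂ = 366.1/12.70 = 28.8268 s.
Tank 1: C₁ = C_in(1 − e^(−t/τ₁)). Tank 2 (τ₁ ≠ τ₂): C₂ = C_in[1 − (τ₁ e^(−t/τ₁) − τ₂ e^(−t/τ₂))/(τ₁ − τ₂)].
At t = 53.69: e^(−t/τ₁) = 0.0715207, e^(−t/τ₂) = 0.155283.
C₂ = 4.162·[1 − (20.3543·0.0715207 − 28.8268·0.155283)/(-8.47244)] = 4.162·0.643485 = 2.67818 g/L.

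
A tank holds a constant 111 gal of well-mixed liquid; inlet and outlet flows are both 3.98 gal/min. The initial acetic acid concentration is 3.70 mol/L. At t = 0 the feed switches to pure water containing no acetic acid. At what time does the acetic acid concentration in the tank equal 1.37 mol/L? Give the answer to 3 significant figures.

Species balance: V dC/dt = Q(C_in − C) ⇒ τ = V/Q = 27.889 min.
C(t) = C_in + (C₀ − C_in) e^(−t/τ). Set C = 1.37 and solve for t:
e^(−t/τ) = (C − C_in)/(C₀ − C_in) = (1.37 − 0)/(3.70 − 0) = 0.37027
t = −τ ln(…) = 27.889 × 0.99352 = 27.709 min.

27.7 min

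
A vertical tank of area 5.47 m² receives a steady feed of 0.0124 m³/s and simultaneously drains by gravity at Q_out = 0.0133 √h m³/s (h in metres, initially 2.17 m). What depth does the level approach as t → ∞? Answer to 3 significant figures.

Level balance: A dh/dt = 0.0124 − 0.0133 √h. Setting dh/dt = 0:
Q_in = 0.0133 √h_ss ⇒ √h_ss = 0.0124/0.0133 = 0.93233.
h_ss = 0.93233² = 0.86924 m. (Since h₀ = 2.17 m > h_ss, the level will fall toward this value.)

0.869 m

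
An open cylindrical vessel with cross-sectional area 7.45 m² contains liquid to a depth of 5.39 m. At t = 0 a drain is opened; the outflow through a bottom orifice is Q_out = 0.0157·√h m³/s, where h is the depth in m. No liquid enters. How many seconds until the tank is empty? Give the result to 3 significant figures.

With no inflow, A dh/dt = −0.0157 √h.
∫ h^(−1/2) dh = −(0.0157/A) ∫ dt, giving 2√h = 2√h₀ − (0.0157/A) t.
Set h = 0: 2√h₀ = (0.0157/A) t_empty ⇒ t_empty = 2A√h₀/0.0157.
t_empty = 2·7.45·√5.39/0.0157 = 14.900·2.3216/0.0157 = 2203.3 s.

2200 s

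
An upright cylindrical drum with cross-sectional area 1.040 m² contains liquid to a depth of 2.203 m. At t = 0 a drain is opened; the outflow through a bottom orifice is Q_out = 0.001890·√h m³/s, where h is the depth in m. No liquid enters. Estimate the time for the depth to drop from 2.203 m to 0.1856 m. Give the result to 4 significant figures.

1159 s

Accumulation of liquid (constant cross-section A): A dh/dt = −0.001890 √h.
This is separable: 2 d(√h)/dt = −0.001890/A, so √h = √h₀ − (0.001890/(2A)) t.
t = 2A(√h₀ − √h)/0.001890 = 2·1.040·(√2.203 − √0.1856)/0.001890
  = 2.08000 × (1.48425 − 0.430813) / 0.001890 = 1159.34 s.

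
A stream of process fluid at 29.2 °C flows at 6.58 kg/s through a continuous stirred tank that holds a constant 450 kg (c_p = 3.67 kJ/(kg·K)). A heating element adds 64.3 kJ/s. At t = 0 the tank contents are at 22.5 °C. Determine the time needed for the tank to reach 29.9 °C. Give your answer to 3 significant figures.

107 s

Energy balance: M c_p dT/dt = ṁ c_p (T_in − T) + 64.3.
τ = M/ṁ = 68.389 s; T_ss = T_in + Q̇/(ṁ c_p) = 31.863 °C.
T(t) = T_ss + (T₀ − T_ss) e^(−t/τ). Set T = 29.9:
e^(−t/τ) = (29.9 − 31.863)/(22.5 − 31.863) = 0.20963
t = −68.389 · ln(0.20963) = 106.85 s.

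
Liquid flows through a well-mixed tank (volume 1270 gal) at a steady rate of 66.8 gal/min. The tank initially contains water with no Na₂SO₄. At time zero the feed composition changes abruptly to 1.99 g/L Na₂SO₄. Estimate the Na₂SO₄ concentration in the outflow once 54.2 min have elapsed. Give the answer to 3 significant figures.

1.87 g/L

Unsteady species balance (constant V, well mixed): V dC/dt = Q(C_in − C).
Rewrite as dC/dt + C/τ = C_in/τ, τ = V/Q = 19.012 min.
This is linear first-order; C(t) = C_in + (C₀ − C_in) e^(−t/τ).
C(54.2) = 1.99 + (0 − 1.99)·e^(−54.2/19.012) = 1.99 + (-1.9900)·0.057796 = 1.8750 g/L.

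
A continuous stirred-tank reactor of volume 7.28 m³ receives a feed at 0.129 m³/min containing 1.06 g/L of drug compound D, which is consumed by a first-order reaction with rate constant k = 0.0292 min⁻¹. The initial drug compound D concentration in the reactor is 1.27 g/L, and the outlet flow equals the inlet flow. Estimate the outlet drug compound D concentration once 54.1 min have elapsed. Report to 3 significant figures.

Accumulation = in − out − consumed: V dC/dt = Q C_in − Q C − k V C.
This is linear with rate a = Q/V + k = 0.046920 min⁻¹.
C_ss = Q C_in/(Q + kV) = 0.40032 g/L; C(t) = C_ss + (C₀ − C_ss) e^(−a t).
C(54.1) = 0.40032 + (0.86968)·e^(−0.046920·54.1) = 0.40032 + (0.86968)·0.078996 = 0.46902 g/L.

0.469 g/L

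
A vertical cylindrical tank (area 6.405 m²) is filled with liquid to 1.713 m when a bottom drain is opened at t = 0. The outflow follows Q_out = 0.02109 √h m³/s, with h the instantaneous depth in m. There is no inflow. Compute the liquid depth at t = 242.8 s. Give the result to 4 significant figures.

0.8264 m

Unsteady balance on liquid volume: A dh/dt = −0.02109 √h.
Separate and integrate: 2(√h − √h₀) = −(0.02109/A) t.
√h = √1.713 − 0.02109·242.8/(2·6.405) = 1.30882 − 0.399739 = 0.909078.
h = 0.909078² = 0.826422 m.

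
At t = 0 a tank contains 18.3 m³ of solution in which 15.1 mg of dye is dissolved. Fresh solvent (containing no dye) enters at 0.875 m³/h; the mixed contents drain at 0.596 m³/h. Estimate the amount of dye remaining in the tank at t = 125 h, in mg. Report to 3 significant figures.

Total volume: dV/dt = Q_in − Q_out = 0.27900 m³/h, so V(t) = 18.3 + 0.27900 t and V(125) = 53.175 m³.
Species balance (pure solvent in): dm/dt = −Q_out · m/V(t).
dm/m = −Q_out dt/(V₀ + 0.27900 t); integrating gives ln(m/m₀) = −(Q_out/(Q_in−Q_out)) ln(V/V₀).
m = m₀ (V₀/V)^(Q_out/(Q_in−Q_out)) = 15.1 × (18.3/53.175)^(2.1362) = 1.5466 mg.

1.55 mg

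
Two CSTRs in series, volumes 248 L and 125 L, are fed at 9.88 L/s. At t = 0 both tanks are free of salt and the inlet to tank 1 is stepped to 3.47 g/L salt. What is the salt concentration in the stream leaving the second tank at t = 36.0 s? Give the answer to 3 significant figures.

2.01 g/L

Time constants: τᵢ = Vᵢ/Q for each well-mixed tank.
τ₁ = 248/9.88 = 25.101 s; τ₂ = 125/9.88 = 12.652 s.
Tank 1: C₁ = C_in(1 − e^(−t/τ₁)). Tank 2 (τ₁ ≠ τ₂): C₂ = C_in[1 − (τ₁ e^(−t/τ₁) − τ₂ e^(−t/τ₂))/(τ₁ − τ₂)].
At t = 36.0: e^(−t/τ₁) = 0.23831, e^(−t/τ₂) = 0.058109.
C₂ = 3.47·[1 − (25.101·0.23831 − 12.652·0.058109)/(12.449)] = 3.47·0.57856 = 2.0076 g/L.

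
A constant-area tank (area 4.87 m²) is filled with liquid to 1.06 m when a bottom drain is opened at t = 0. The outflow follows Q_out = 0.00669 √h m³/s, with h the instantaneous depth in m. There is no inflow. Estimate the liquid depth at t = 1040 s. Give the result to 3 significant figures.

0.0994 m

Accumulation of liquid (constant cross-section A): A dh/dt = −0.00669 √h.
Separate and integrate: 2(√h − √h₀) = −(0.00669/A) t.
√h = √1.06 − 0.00669·1040/(2·4.87) = 1.0296 − 0.71433 = 0.31523.
h = 0.31523² = 0.099370 m.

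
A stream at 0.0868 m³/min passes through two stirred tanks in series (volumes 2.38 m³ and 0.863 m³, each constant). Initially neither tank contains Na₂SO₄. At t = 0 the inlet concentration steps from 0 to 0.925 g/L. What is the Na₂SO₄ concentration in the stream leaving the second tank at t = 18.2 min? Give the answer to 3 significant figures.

0.262 g/L

Each tank obeys Vᵢ dCᵢ/dt = Q(Cᵢ₋₁ − Cᵢ), so τᵢ = Vᵢ/Q.
τ₁ = 2.38/0.0868 = 27.419 min; τ₂ = 0.863/0.0868 = 9.9424 min.
Solving the cascade with C₁(0)=C₂(0)=0 gives C₂(t) = C_in[1 − (τ₁ e^(−t/τ₁) − τ₂ e^(−t/τ₂))/(τ₁ − τ₂)].
At t = 18.2: e^(−t/τ₁) = 0.51491, e^(−t/τ₂) = 0.16033.
C₂ = 0.925·[1 − (27.419·0.51491 − 9.9424·0.16033)/(17.477)] = 0.925·0.28337 = 0.26212 g/L.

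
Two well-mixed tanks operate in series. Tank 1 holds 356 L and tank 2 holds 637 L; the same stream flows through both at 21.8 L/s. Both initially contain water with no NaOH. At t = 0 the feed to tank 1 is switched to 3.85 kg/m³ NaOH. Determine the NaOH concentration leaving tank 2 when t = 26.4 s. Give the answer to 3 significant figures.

1.28 kg/m³

Species balance on tank i: dCᵢ/dt = (Cᵢ₋₁ − Cᵢ)/τᵢ with τᵢ = Vᵢ/Q.
τ₁ = 356/21.8 = 16.330 s; τ₂ = 637/21.8 = 29.220 s.
Solving the cascade with C₁(0)=C₂(0)=0 gives C₂(t) = C_in[1 − (τ₁ e^(−t/τ₁) − τ₂ e^(−t/τ₂))/(τ₁ − τ₂)].
At t = 26.4: e^(−t/τ₁) = 0.19857, e^(−t/τ₂) = 0.40516.
C₂ = 3.85·[1 − (16.330·0.19857 − 29.220·0.40516)/(-12.890)] = 3.85·0.33312 = 1.2825 kg/m³.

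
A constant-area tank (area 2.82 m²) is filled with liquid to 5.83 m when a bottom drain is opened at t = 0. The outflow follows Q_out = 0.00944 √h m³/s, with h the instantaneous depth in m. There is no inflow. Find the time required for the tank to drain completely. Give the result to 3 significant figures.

A dh/dt = −Q_out = −0.00944 √h.
This is separable: 2 d(√h)/dt = −0.00944/A, so √h = √h₀ − (0.00944/(2A)) t.
Set h = 0: 2√h₀ = (0.00944/A) t_empty ⇒ t_empty = 2A√h₀/0.00944.
t_empty = 2·2.82·√5.83/0.00944 = 5.6400·2.4145/0.00944 = 1442.6 s.

1440 s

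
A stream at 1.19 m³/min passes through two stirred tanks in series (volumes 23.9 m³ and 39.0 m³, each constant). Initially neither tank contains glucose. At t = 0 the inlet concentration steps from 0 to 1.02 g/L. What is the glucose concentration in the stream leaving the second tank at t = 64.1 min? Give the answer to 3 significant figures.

Species balance on tank i: dCᵢ/dt = (Cᵢ₋₁ − Cᵢ)/τᵢ with τᵢ = Vᵢ/Q.
τ₁ = 23.9/1.19 = 20.084 min; τ₂ = 39.0/1.19 = 32.773 min.
Solving the cascade with C₁(0)=C₂(0)=0 gives C₂(t) = C_in[1 − (τ₁ e^(−t/τ₁) − τ₂ e^(−t/τ₂))/(τ₁ − τ₂)].
At t = 64.1: e^(−t/τ₁) = 0.041106, e^(−t/τ₂) = 0.14144.
C₂ = 1.02·[1 − (20.084·0.041106 − 32.773·0.14144)/(-12.689)] = 1.02·0.69975 = 0.71375 g/L.

0.714 g/L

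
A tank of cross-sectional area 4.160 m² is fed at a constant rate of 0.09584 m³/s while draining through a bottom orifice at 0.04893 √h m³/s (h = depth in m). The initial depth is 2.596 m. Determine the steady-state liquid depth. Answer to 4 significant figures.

Level balance: A dh/dt = 0.09584 − 0.04893 √h. Setting dh/dt = 0:
Q_in = 0.04893 √h_ss ⇒ √h_ss = 0.09584/0.04893 = 1.95872.
h_ss = 1.95872² = 3.83657 m. (Since h₀ = 2.596 m < h_ss, the level will rise toward this value.)

3.837 m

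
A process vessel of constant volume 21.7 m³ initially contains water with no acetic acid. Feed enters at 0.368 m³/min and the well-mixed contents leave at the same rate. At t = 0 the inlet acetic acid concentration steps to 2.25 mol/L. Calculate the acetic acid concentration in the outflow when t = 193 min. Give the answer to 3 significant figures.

Accumulation = in − out for the solute gives V dC/dt = Q(C_in − C).
Time constant τ = V/Q = 21.7/0.368 = 58.967 min.
Integrating: C(t) = C_in + (C₀ − C_in) e^(−t/τ).
C(193) = 2.25 + (0 − 2.25)·e^(−193/58.967) = 2.25 + (-2.2500)·0.037893 = 2.1647 mol/L.

2.16 mol/L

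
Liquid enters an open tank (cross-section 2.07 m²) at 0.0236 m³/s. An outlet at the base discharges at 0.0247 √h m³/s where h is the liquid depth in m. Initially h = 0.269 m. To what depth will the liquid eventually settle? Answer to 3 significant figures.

0.913 m

Accumulation of liquid (constant cross-section A): A dh/dt = Q_in − 0.0247 √h. At steady state dh/dt = 0:
Q_in = 0.0247 √h_ss ⇒ √h_ss = 0.0236/0.0247 = 0.95547.
h_ss = 0.95547² = 0.91291 m. (Since h₀ = 0.269 m < h_ss, the level will rise toward this value.)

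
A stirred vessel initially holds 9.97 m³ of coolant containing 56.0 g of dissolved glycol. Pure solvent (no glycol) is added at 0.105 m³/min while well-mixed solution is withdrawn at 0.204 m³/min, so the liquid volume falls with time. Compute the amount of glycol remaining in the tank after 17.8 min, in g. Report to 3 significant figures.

37.5 g

Let m(t) be the amount of glycol. Volume: V(t) = V₀ + (Q_in − Q_out) t = 9.97 − 0.099000 t; V(17.8) = 8.2078 m³.
Species balance (pure solvent in): dm/dt = −Q_out · m/V(t).
dm/m = −Q_out dt/(V₀ − 0.099000 t); integrating gives ln(m/m₀) = −(Q_out/(Q_in−Q_out)) ln(V/V₀).
m = m₀ (V₀/V)^(Q_out/(Q_in−Q_out)) = 56.0 × (9.97/8.2078)^(-2.0606) = 37.509 g.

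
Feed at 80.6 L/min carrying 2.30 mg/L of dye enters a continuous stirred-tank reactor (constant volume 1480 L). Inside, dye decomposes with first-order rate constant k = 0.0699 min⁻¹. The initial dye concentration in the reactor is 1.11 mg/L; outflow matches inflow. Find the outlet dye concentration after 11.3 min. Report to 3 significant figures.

Accumulation = in − out − consumed: V dC/dt = Q C_in − Q C − k V C.
This is linear with rate a = Q/V + k = 0.12436 min⁻¹.
C_ss = Q C_in/(Q + kV) = 1.0072 mg/L; C(t) = C_ss + (C₀ − C_ss) e^(−a t).
C(11.3) = 1.0072 + (0.10278)·e^(−0.12436·11.3) = 1.0072 + (0.10278)·0.24530 = 1.0324 mg/L.

1.03 mg/L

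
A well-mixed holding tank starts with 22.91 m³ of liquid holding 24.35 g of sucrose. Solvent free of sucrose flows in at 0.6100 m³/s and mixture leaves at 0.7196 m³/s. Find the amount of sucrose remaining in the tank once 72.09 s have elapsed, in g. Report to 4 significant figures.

Total volume: dV/dt = Q_in − Q_out = -0.109600 m³/s, so V(t) = 22.91 − 0.109600 t and V(72.09) = 15.0089 m³.
Solute balance: dm/dt = 0 − Q_out C = −Q_out m/V(t).
Separate: dm/m = −Q_out dt/V(t) ⇒ ln(m/m₀) = −(Q_out/(Q_in−Q_out)) ln(V/V₀).
m = m₀ (V₀/V)^(Q_out/(Q_in−Q_out)) = 24.35 × (22.91/15.0089)^(-6.56569) = 1.51546 g.

1.515 g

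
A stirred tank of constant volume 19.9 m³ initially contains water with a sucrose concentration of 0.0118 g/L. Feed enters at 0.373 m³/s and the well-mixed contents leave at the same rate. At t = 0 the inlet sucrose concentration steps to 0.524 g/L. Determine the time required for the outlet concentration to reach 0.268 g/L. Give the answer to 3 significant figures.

37.0 s

Species balance: V dC/dt = Q(C_in − C) ⇒ τ = V/Q = 53.351 s.
C(t) = C_in + (C₀ − C_in) e^(−t/τ). Set C = 0.268 and solve for t:
e^(−t/τ) = (C − C_in)/(C₀ − C_in) = (0.268 − 0.524)/(0.0118 − 0.524) = 0.49980
t = −τ ln(…) = 53.351 × 0.69354 = 37.001 s.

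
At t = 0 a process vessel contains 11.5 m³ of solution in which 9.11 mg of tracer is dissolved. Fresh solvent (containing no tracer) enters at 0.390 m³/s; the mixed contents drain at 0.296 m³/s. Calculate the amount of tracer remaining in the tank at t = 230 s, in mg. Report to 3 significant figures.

0.326 mg

Total volume: dV/dt = Q_in − Q_out = 0.094000 m³/s, so V(t) = 11.5 + 0.094000 t and V(230) = 33.120 m³.
No tracer enters, so dm/dt = −Q_out · (m/V).
dm/m = −Q_out dt/(V₀ + 0.094000 t); integrating gives ln(m/m₀) = −(Q_out/(Q_in−Q_out)) ln(V/V₀).
m = m₀ (V₀/V)^(Q_out/(Q_in−Q_out)) = 9.11 × (11.5/33.120)^(3.1489) = 0.32578 mg.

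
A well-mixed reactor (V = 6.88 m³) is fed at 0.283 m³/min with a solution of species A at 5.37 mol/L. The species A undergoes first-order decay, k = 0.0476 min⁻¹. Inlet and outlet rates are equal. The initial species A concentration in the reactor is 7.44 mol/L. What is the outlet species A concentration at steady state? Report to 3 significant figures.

2.49 mol/L

Species balance: V dC/dt = Q C_in − Q C − k V C.
At steady state: 0 = Q C_in − (Q + kV) C_ss, so C_ss = Q C_in/(Q + kV).
C_ss = 0.283·5.37/(0.283 + 0.0476·6.88) = 1.5197/0.61049 = 2.4893 mol/L.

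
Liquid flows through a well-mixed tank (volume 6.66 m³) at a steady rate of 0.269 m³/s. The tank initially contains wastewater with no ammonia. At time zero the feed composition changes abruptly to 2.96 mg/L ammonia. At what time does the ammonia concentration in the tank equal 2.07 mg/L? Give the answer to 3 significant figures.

Species balance: V dC/dt = Q(C_in − C) ⇒ τ = V/Q = 24.758 s.
C(t) = C_in + (C₀ − C_in) e^(−t/τ). Set C = 2.07 and solve for t:
e^(−t/τ) = (C − C_in)/(C₀ − C_in) = (2.07 − 2.96)/(0 − 2.96) = 0.30068
t = −τ ln(…) = 24.758 × 1.2017 = 29.753 s.

29.8 s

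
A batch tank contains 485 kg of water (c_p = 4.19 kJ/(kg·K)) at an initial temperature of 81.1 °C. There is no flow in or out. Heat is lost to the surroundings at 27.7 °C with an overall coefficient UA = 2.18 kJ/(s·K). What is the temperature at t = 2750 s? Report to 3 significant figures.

M c_p dT/dt = −UA(T − T_amb).
dT/dt = (T_ss − T)/τ with T_ss = T_amb = 27.700 °C, τ = M c_p/UA = 485·4.19/2.18 = 932.18 s.
Solution: T(t) = T_ss + (T₀ − T_ss) e^(−t/τ).
T(2750) = 27.700 + (53.400)·0.052336 = 30.495 °C.

30.5 °C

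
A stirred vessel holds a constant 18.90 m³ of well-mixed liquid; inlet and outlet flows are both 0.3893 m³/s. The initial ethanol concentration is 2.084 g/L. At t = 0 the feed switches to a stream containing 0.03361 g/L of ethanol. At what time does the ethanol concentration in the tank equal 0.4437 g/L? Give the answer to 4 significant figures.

Species balance on the tank: V dC/dt = Q(C_in − C), so τ = V/Q = 48.5487 s.
C(t) = C_in + (C₀ − C_in) e^(−t/τ). Set C = 0.4437 and solve for t:
e^(−t/τ) = (C − C_in)/(C₀ − C_in) = (0.4437 − 0.03361)/(2.084 − 0.03361) = 0.200006
t = −τ ln(…) = 48.5487 × 1.60941 = 78.1347 s.

78.13 s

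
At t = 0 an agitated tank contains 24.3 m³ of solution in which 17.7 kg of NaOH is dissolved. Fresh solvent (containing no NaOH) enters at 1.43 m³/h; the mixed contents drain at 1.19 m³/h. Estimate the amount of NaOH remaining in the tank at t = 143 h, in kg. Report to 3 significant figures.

Total volume: dV/dt = Q_in − Q_out = 0.24000 m³/h, so V(t) = 24.3 + 0.24000 t and V(143) = 58.620 m³.
Species balance (pure solvent in): dm/dt = −Q_out · m/V(t).
dm/m = −Q_out dt/(V₀ + 0.24000 t); integrating gives ln(m/m₀) = −(Q_out/(Q_in−Q_out)) ln(V/V₀).
m = m₀ (V₀/V)^(Q_out/(Q_in−Q_out)) = 17.7 × (24.3/58.620)^(4.9583) = 0.22476 kg.

0.225 kg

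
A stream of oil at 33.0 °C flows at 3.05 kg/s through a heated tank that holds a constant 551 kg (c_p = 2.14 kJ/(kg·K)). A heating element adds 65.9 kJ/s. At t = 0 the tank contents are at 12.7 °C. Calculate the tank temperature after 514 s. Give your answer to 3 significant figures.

41.3 °C

First-law balance (no shaft work): M c_p dT/dt = ṁ c_p (T_in − T) + 65.9.
τ = M/ṁ = 180.66 s; T_ss = T_in + Q̇/(ṁ c_p) = 33.0 + 65.9/(3.05·2.14) = 43.097 °C.
This is linear first-order; T(t) = T_ss + (T₀ − T_ss) e^(−t/τ).
T(514) = 43.097 + (-30.397)·e^(−514/180.66) = 43.097 + (-30.397)·0.058123 = 41.330 °C.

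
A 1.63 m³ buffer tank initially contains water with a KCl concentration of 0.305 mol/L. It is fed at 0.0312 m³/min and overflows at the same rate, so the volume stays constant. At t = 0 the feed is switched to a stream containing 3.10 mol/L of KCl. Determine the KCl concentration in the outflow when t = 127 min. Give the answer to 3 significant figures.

Accumulation = in − out for the solute gives V dC/dt = Q(C_in − C).
So dC/dt = (C_in − C)/τ with τ = V/Q = 1.63/0.0312 = 52.244 min.
C approaches C_in exponentially: C(t) = C_in + (C₀ − C_in) e^(−t/τ).
C(127) = 3.10 + (0.305 − 3.10)·e^(−127/52.244) = 3.10 + (-2.7950)·0.087956 = 2.8542 mol/L.

2.85 mol/L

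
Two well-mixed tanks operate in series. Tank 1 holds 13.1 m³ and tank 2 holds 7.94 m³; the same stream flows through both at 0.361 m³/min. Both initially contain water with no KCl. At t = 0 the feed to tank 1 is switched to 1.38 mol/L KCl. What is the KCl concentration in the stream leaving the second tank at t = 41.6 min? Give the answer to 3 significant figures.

Each tank obeys Vᵢ dCᵢ/dt = Q(Cᵢ₋₁ − Cᵢ), so τᵢ = Vᵢ/Q.
τ₁ = 13.1/0.361 = 36.288 min; τ₂ = 7.94/0.361 = 21.994 min.
Tank 1: C₁ = C_in(1 − e^(−t/τ₁)). Tank 2 (τ₁ ≠ τ₂): C₂ = C_in[1 − (τ₁ e^(−t/τ₁) − τ₂ e^(−t/τ₂))/(τ₁ − τ₂)].
At t = 41.6: e^(−t/τ₁) = 0.31778, e^(−t/τ₂) = 0.15086.
C₂ = 1.38·[1 − (36.288·0.31778 − 21.994·0.15086)/(14.294)] = 1.38·0.42536 = 0.58700 mol/L.

0.587 mol/L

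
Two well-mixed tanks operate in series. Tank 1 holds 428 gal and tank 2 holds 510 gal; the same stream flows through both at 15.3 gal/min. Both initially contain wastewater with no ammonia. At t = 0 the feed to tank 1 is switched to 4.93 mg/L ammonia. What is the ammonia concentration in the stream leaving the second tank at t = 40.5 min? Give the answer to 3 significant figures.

Time constants: τᵢ = Vᵢ/Q for each well-mixed tank.
τ₁ = 428/15.3 = 27.974 min; τ₂ = 510/15.3 = 33.333 min.
Tank 1: C₁ = C_in(1 − e^(−t/τ₁)). Tank 2 (τ₁ ≠ τ₂): C₂ = C_in[1 − (τ₁ e^(−t/τ₁) − τ₂ e^(−t/τ₂))/(τ₁ − τ₂)].
At t = 40.5: e^(−t/τ₁) = 0.23509, e^(−t/τ₂) = 0.29671.
C₂ = 4.93·[1 − (27.974·0.23509 − 33.333·0.29671)/(-5.3595)] = 4.93·0.38167 = 1.8816 mg/L.

1.88 mg/L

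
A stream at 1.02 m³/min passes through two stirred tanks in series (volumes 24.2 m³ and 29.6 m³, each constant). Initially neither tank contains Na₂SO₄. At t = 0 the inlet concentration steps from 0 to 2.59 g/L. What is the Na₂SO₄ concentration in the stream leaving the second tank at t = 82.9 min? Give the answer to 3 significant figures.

2.13 g/L

Each tank obeys Vᵢ dCᵢ/dt = Q(Cᵢ₋₁ − Cᵢ), so τᵢ = Vᵢ/Q.
τ₁ = 24.2/1.02 = 23.725 min; τ₂ = 29.6/1.02 = 29.020 min.
Tank 1: C₁ = C_in(1 − e^(−t/τ₁)). Tank 2 (τ₁ ≠ τ₂): C₂ = C_in[1 − (τ₁ e^(−t/τ₁) − τ₂ e^(−t/τ₂))/(τ₁ − τ₂)].
At t = 82.9: e^(−t/τ₁) = 0.030375, e^(−t/τ₂) = 0.057459.
C₂ = 2.59·[1 − (23.725·0.030375 − 29.020·0.057459)/(-5.2941)] = 2.59·0.82117 = 2.1268 g/L.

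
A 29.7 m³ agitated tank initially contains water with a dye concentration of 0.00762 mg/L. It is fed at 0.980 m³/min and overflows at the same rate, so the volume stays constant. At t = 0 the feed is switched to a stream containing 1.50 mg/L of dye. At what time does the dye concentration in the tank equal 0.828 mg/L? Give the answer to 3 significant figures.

24.2 min

Transient balance on the dissolved component: V dC/dt = Q(C_in − C), so τ = V/Q = 30.306 min.
C(t) = C_in + (C₀ − C_in) e^(−t/τ). Set C = 0.828 and solve for t:
e^(−t/τ) = (C − C_in)/(C₀ − C_in) = (0.828 − 1.50)/(0.00762 − 1.50) = 0.45029
t = −τ ln(…) = 30.306 × 0.79787 = 24.180 min.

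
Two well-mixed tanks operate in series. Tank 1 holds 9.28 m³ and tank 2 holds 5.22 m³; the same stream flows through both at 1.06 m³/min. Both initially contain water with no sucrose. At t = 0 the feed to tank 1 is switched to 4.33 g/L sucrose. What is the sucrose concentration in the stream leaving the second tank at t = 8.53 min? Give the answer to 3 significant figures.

1.58 g/L

Species balance on tank i: dCᵢ/dt = (Cᵢ₋₁ − Cᵢ)/τᵢ with τᵢ = Vᵢ/Q.
τ₁ = 9.28/1.06 = 8.7547 min; τ₂ = 5.22/1.06 = 4.9245 min.
Tank 1: C₁ = C_in(1 − e^(−t/τ₁)). Tank 2 (τ₁ ≠ τ₂): C₂ = C_in[1 − (τ₁ e^(−t/τ₁) − τ₂ e^(−t/τ₂))/(τ₁ − τ₂)].
At t = 8.53: e^(−t/τ₁) = 0.37744, e^(−t/τ₂) = 0.17690.
C₂ = 4.33·[1 − (8.7547·0.37744 − 4.9245·0.17690)/(3.8302)] = 4.33·0.36472 = 1.5792 g/L.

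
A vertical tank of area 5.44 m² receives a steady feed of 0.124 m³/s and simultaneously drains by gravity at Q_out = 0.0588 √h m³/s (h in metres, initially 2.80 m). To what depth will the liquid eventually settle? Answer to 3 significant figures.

Mass balance (ρ constant): A dh/dt = Q_in − 0.0588 √h. At steady state dh/dt = 0:
Q_in = 0.0588 √h_ss ⇒ √h_ss = 0.124/0.0588 = 2.1088.
h_ss = 2.1088² = 4.4472 m. (Since h₀ = 2.80 m < h_ss, the level will rise toward this value.)

4.45 m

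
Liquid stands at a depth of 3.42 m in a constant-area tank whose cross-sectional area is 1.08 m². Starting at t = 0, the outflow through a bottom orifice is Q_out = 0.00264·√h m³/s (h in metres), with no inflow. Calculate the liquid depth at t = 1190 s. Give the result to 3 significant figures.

Unsteady balance on liquid volume: A dh/dt = −0.00264 √h.
∫ h^(−1/2) dh = −(0.00264/A) ∫ dt, giving 2√h = 2√h₀ − (0.00264/A) t.
√h = √3.42 − 0.00264·1190/(2·1.08) = 1.8493 − 1.4544 = 0.39488.
h = 0.39488² = 0.15593 m.

0.156 m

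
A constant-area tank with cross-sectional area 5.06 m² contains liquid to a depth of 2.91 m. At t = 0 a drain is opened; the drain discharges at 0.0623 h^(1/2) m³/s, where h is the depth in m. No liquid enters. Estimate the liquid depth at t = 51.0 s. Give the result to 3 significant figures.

1.94 m

A dh/dt = −Q_out = −0.0623 √h.
∫ h^(−1/2) dh = −(0.0623/A) ∫ dt, giving 2√h = 2√h₀ − (0.0623/A) t.
√h = √2.91 − 0.0623·51.0/(2·5.06) = 1.7059 − 0.31396 = 1.3919.
h = 1.3919² = 1.9374 m.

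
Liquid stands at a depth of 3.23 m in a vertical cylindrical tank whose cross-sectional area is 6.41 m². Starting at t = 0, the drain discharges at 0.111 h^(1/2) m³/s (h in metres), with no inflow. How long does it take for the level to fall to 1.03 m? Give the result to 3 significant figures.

With no inflow, A dh/dt = −0.111 √h.
Separate and integrate: 2(√h − √h₀) = −(0.111/A) t.
t = 2A(√h₀ − √h)/0.111 = 2·6.41·(√3.23 − √1.03)/0.111
  = 12.820 × (1.7972 − 1.0149) / 0.111 = 90.356 s.

90.4 s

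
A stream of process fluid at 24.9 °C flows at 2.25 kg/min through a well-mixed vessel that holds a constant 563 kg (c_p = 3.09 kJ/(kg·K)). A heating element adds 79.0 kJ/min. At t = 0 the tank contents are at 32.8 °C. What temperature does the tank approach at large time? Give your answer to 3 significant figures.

Energy balance: M c_p dT/dt = ṁ c_p (T_in − T) + 79.0.
At steady state dT/dt = 0 ⇒ T_ss = T_in + Q̇/(ṁ c_p) = 24.9 + 79.0/(2.25·3.09) = 36.263 °C.

36.3 °C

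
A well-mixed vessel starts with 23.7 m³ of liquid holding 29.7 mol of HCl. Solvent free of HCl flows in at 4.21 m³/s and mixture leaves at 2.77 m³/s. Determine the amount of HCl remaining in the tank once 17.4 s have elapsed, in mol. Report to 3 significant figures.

Let m(t) be the amount of HCl. Volume: V(t) = V₀ + (Q_in − Q_out) t = 23.7 + 1.4400 t; V(17.4) = 48.756 m³.
No HCl enters, so dm/dt = −Q_out · (m/V).
Separate: dm/m = −Q_out dt/V(t) ⇒ ln(m/m₀) = −(Q_out/(Q_in−Q_out)) ln(V/V₀).
m = m₀ (V₀/V)^(Q_out/(Q_in−Q_out)) = 29.7 × (23.7/48.756)^(1.9236) = 7.4153 mol.

7.42 mol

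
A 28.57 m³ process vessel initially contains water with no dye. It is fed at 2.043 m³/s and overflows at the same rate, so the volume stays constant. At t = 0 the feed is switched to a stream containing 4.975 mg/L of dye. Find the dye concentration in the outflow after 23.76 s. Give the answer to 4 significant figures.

Unsteady species balance (constant V, well mixed): V dC/dt = Q(C_in − C).
Rewrite as dC/dt + C/τ = C_in/τ, τ = V/Q = 13.9843 s.
This is linear first-order; C(t) = C_in + (C₀ − C_in) e^(−t/τ).
C(23.76) = 4.975 + (0 − 4.975)·e^(−23.76/13.9843) = 4.975 + (-4.97500)·0.182858 = 4.06528 mg/L.

4.065 mg/L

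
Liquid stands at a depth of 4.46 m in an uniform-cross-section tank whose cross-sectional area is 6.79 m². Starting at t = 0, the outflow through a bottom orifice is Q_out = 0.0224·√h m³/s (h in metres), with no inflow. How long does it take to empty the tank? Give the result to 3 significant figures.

A dh/dt = −Q_out = −0.0224 √h.
∫ h^(−1/2) dh = −(0.0224/A) ∫ dt, giving 2√h = 2√h₀ − (0.0224/A) t.
Set h = 0: 2√h₀ = (0.0224/A) t_empty ⇒ t_empty = 2A√h₀/0.0224.
t_empty = 2·6.79·√4.46/0.0224 = 13.580·2.1119/0.0224 = 1280.3 s.

1280 s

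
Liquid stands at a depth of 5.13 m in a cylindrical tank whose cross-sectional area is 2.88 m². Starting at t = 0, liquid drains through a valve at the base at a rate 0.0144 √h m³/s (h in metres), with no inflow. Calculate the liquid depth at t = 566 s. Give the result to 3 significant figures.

0.722 m

With no inflow, A dh/dt = −0.0144 √h.
This is separable: 2 d(√h)/dt = −0.0144/A, so √h = √h₀ − (0.0144/(2A)) t.
√h = √5.13 − 0.0144·566/(2·2.88) = 2.2650 − 1.4150 = 0.84995.
h = 0.84995² = 0.72242 m.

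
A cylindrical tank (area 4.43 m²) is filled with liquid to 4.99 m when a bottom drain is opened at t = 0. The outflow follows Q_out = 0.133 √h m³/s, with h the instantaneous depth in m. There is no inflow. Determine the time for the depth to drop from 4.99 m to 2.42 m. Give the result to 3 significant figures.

A dh/dt = −Q_out = −0.133 √h.
Separate and integrate: 2(√h − √h₀) = −(0.133/A) t.
t = 2A(√h₀ − √h)/0.133 = 2·4.43·(√4.99 − √2.42)/0.133
  = 8.8600 × (2.2338 − 1.5556) / 0.133 = 45.179 s.

45.2 s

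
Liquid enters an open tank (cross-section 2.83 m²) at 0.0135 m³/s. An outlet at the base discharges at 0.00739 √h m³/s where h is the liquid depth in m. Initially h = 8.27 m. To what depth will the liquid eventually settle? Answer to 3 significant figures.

3.34 m

A dh/dt = Q_in − 0.00739 √h. Steady state requires inflow = outflow:
Q_in = 0.00739 √h_ss ⇒ √h_ss = 0.0135/0.00739 = 1.8268.
h_ss = 1.8268² = 3.3372 m. (Since h₀ = 8.27 m > h_ss, the level will fall toward this value.)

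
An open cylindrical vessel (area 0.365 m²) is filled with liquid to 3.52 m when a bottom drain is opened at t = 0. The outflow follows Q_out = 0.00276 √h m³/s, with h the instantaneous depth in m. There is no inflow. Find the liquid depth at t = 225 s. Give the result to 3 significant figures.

1.05 m

Accumulation of liquid (constant cross-section A): A dh/dt = −0.00276 √h.
This is separable: 2 d(√h)/dt = −0.00276/A, so √h = √h₀ − (0.00276/(2A)) t.
√h = √3.52 − 0.00276·225/(2·0.365) = 1.8762 − 0.85068 = 1.0255.
h = 1.0255² = 1.0516 m.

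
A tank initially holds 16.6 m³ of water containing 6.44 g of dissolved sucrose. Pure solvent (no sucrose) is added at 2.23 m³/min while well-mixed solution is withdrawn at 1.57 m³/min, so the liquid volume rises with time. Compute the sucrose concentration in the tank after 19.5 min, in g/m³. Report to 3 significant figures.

0.0558 g/m³

Let m(t) be the amount of sucrose. Volume: V(t) = V₀ + (Q_in − Q_out) t = 16.6 + 0.66000 t; V(19.5) = 29.470 m³.
No sucrose enters, so dm/dt = −Q_out · (m/V).
Separate: dm/m = −Q_out dt/V(t) ⇒ ln(m/m₀) = −(Q_out/(Q_in−Q_out)) ln(V/V₀).
m = m₀ (V₀/V)^(Q_out/(Q_in−Q_out)) = 6.44 × (16.6/29.470)^(2.3788) = 1.6441 g.
C = m/V = 1.6441/29.470 = 0.055788 g/m³.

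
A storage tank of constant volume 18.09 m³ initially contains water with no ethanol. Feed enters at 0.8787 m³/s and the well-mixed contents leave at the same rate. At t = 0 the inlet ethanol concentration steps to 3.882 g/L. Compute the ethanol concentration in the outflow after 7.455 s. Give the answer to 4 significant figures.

Species balance on the tank: V dC/dt = Q(C_in − C).
Rewrite as dC/dt + C/τ = C_in/τ, τ = V/Q = 20.5872 s.
C approaches C_in exponentially: C(t) = C_in + (C₀ − C_in) e^(−t/τ).
C(7.455) = 3.882 + (0 − 3.882)·e^(−7.455/20.5872) = 3.882 + (-3.88200)·0.696200 = 1.17935 g/L.

1.179 g/L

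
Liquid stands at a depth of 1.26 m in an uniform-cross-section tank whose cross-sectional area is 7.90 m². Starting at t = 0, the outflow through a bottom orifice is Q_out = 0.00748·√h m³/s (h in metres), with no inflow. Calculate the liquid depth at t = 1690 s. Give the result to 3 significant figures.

0.104 m

A dh/dt = −Q_out = −0.00748 √h.
This is separable: 2 d(√h)/dt = −0.00748/A, so √h = √h₀ − (0.00748/(2A)) t.
√h = √1.26 − 0.00748·1690/(2·7.90) = 1.1225 − 0.80008 = 0.32242.
h = 0.32242² = 0.10396 m.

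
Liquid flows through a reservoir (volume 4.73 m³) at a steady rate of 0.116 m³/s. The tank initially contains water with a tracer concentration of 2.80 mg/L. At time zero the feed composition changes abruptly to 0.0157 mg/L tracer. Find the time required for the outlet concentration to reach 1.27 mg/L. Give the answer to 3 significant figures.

Species balance: V dC/dt = Q(C_in − C) ⇒ τ = V/Q = 40.776 s.
C(t) = C_in + (C₀ − C_in) e^(−t/τ). Set C = 1.27 and solve for t:
e^(−t/τ) = (C − C_in)/(C₀ − C_in) = (1.27 − 0.0157)/(2.80 − 0.0157) = 0.45049
t = −τ ln(…) = 40.776 × 0.79742 = 32.515 s.

32.5 s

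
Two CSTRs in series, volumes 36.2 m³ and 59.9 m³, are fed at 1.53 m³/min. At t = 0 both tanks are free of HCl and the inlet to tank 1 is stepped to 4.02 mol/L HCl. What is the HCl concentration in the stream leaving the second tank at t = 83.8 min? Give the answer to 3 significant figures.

3.00 mol/L

Each tank obeys Vᵢ dCᵢ/dt = Q(Cᵢ₋₁ − Cᵢ), so τᵢ = Vᵢ/Q.
τ₁ = 36.2/1.53 = 23.660 min; τ₂ = 59.9/1.53 = 39.150 min.
Solving the cascade with C₁(0)=C₂(0)=0 gives C₂(t) = C_in[1 − (τ₁ e^(−t/τ₁) − τ₂ e^(−t/τ₂))/(τ₁ − τ₂)].
At t = 83.8: e^(−t/τ₁) = 0.028960, e^(−t/τ₂) = 0.11760.
C₂ = 4.02·[1 − (23.660·0.028960 − 39.150·0.11760)/(-15.490)] = 4.02·0.74701 = 3.0030 mol/L.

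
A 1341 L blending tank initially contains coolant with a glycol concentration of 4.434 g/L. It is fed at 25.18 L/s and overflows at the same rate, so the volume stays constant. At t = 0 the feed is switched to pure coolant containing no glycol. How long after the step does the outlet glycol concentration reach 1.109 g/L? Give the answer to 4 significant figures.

73.81 s

Species balance on the tank: V dC/dt = Q(C_in − C), so τ = V/Q = 53.2566 s.
C(t) = C_in + (C₀ − C_in) e^(−t/τ). Set C = 1.109 and solve for t:
e^(−t/τ) = (C − C_in)/(C₀ − C_in) = (1.109 − 0)/(4.434 − 0) = 0.250113
t = −τ ln(…) = 53.2566 × 1.38584 = 73.8052 s.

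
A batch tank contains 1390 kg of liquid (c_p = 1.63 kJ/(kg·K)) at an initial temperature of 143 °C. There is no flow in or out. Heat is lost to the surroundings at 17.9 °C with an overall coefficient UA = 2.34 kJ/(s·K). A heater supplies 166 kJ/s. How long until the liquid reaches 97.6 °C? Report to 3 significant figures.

Lumped-capacitance energy balance: M c_p dT/dt = UA(T_amb − T) + Q̇.
τ = M c_p/UA = 968.25 s; T_ss = T_amb + Q̇/UA = 17.9 + 166/2.34 = 88.840 °C.
T(t) = T_ss + (T₀ − T_ss)e^(−t/τ); set T = 97.6:
t = −τ ln[(T − T_ss)/(T₀ − T_ss)] = −968.25 · ln(0.16174) = 1763.9 s.

1760 s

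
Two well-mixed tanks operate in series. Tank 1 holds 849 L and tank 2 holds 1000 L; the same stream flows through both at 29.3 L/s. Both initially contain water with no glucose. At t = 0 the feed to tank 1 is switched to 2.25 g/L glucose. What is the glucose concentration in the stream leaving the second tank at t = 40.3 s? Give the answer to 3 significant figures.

0.823 g/L

Each tank obeys Vᵢ dCᵢ/dt = Q(Cᵢ₋₁ − Cᵢ), so τᵢ = Vᵢ/Q.
τ₁ = 849/29.3 = 28.976 s; τ₂ = 1000/29.3 = 34.130 s.
Tank 1: C₁ = C_in(1 − e^(−t/τ₁)). Tank 2 (τ₁ ≠ τ₂): C₂ = C_in[1 − (τ₁ e^(−t/τ₁) − τ₂ e^(−t/τ₂))/(τ₁ − τ₂)].
At t = 40.3: e^(−t/τ₁) = 0.24888, e^(−t/τ₂) = 0.30704.
C₂ = 2.25·[1 − (28.976·0.24888 − 34.130·0.30704)/(-5.1536)] = 2.25·0.36596 = 0.82340 g/L.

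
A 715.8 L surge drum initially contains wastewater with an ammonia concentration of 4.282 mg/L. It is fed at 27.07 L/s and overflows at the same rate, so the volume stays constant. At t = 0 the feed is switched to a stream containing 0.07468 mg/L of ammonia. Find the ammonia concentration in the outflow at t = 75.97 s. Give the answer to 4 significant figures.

0.3125 mg/L

Unsteady species balance (constant V, well mixed): V dC/dt = Q(C_in − C).
Rewrite as dC/dt + C/τ = C_in/τ, τ = V/Q = 26.4426 s.
Integrating: C(t) = C_in + (C₀ − C_in) e^(−t/τ).
C(75.97) = 0.07468 + (4.282 − 0.07468)·e^(−75.97/26.4426) = 0.07468 + (4.20732)·0.0565279 = 0.312511 mg/L.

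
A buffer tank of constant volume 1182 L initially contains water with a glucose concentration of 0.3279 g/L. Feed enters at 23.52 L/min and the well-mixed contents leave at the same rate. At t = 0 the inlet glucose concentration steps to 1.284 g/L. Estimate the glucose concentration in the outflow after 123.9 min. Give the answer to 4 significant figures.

Accumulation = in − out for the solute gives V dC/dt = Q(C_in − C).
So dC/dt = (C_in − C)/τ with τ = V/Q = 1182/23.52 = 50.2551 min.
Solution: C(t) = C_in + (C₀ − C_in) e^(−t/τ).
C(123.9) = 1.284 + (0.3279 − 1.284)·e^(−123.9/50.2551) = 1.284 + (-0.956100)·0.0849730 = 1.20276 g/L.

1.203 g/L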